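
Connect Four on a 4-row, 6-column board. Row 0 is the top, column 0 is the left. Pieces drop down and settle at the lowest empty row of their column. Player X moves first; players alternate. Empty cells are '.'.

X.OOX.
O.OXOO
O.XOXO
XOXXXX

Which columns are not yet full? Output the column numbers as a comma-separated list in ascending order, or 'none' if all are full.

col 0: top cell = 'X' → FULL
col 1: top cell = '.' → open
col 2: top cell = 'O' → FULL
col 3: top cell = 'O' → FULL
col 4: top cell = 'X' → FULL
col 5: top cell = '.' → open

Answer: 1,5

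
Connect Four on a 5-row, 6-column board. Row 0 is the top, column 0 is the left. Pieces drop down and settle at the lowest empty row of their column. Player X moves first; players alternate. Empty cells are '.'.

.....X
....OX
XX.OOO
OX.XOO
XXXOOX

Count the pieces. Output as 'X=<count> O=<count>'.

X=10 O=9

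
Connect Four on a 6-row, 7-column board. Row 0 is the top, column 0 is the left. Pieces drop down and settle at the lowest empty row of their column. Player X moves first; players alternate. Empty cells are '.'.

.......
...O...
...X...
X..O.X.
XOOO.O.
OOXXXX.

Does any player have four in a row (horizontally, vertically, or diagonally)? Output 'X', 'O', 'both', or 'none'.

X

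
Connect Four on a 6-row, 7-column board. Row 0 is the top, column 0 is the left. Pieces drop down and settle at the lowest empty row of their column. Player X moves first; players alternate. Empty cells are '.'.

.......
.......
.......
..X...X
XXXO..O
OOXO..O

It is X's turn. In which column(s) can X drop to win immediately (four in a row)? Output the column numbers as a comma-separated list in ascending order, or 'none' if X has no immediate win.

Answer: 2

Derivation:
col 0: drop X → no win
col 1: drop X → no win
col 2: drop X → WIN!
col 3: drop X → no win
col 4: drop X → no win
col 5: drop X → no win
col 6: drop X → no win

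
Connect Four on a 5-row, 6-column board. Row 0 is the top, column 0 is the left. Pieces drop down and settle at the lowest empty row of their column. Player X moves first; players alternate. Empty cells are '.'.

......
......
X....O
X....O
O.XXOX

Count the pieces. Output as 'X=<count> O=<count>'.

X=5 O=4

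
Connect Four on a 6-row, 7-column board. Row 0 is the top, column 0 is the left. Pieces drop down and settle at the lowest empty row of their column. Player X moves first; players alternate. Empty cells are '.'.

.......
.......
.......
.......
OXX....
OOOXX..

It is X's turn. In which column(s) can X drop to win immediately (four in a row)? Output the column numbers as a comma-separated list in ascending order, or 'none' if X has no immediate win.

Answer: none

Derivation:
col 0: drop X → no win
col 1: drop X → no win
col 2: drop X → no win
col 3: drop X → no win
col 4: drop X → no win
col 5: drop X → no win
col 6: drop X → no win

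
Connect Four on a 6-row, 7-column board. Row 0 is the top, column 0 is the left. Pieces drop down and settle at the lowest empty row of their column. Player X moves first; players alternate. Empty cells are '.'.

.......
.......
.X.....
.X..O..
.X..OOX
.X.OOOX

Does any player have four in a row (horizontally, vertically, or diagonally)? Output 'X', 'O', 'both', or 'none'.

X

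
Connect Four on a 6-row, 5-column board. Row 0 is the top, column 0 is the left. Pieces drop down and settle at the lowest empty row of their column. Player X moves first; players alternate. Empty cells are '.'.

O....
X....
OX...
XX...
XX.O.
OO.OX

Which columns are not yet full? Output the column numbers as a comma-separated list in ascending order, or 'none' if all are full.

Answer: 1,2,3,4

Derivation:
col 0: top cell = 'O' → FULL
col 1: top cell = '.' → open
col 2: top cell = '.' → open
col 3: top cell = '.' → open
col 4: top cell = '.' → open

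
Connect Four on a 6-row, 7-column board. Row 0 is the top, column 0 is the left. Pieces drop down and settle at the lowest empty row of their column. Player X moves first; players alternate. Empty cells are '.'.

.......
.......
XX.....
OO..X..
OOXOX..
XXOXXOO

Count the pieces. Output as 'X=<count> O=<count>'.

X=9 O=8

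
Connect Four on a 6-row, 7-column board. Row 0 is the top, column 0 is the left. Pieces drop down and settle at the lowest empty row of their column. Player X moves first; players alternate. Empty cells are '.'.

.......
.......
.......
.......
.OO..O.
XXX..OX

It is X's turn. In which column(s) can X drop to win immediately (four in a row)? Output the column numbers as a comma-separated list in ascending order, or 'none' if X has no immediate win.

Answer: 3

Derivation:
col 0: drop X → no win
col 1: drop X → no win
col 2: drop X → no win
col 3: drop X → WIN!
col 4: drop X → no win
col 5: drop X → no win
col 6: drop X → no win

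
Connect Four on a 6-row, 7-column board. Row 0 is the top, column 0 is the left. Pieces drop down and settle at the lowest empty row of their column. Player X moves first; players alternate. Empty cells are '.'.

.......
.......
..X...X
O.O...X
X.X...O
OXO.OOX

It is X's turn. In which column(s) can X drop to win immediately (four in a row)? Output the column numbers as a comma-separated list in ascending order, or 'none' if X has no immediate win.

Answer: none

Derivation:
col 0: drop X → no win
col 1: drop X → no win
col 2: drop X → no win
col 3: drop X → no win
col 4: drop X → no win
col 5: drop X → no win
col 6: drop X → no win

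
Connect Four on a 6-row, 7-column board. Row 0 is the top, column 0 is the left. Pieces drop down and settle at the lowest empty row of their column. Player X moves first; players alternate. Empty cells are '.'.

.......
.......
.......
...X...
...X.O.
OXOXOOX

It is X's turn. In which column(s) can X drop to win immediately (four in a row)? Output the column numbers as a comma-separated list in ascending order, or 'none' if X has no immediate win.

col 0: drop X → no win
col 1: drop X → no win
col 2: drop X → no win
col 3: drop X → WIN!
col 4: drop X → no win
col 5: drop X → no win
col 6: drop X → no win

Answer: 3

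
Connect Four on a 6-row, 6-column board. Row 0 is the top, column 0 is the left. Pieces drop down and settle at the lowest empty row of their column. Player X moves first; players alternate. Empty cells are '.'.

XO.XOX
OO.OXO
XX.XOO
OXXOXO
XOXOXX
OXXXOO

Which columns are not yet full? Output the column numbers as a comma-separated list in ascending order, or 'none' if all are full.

Answer: 2

Derivation:
col 0: top cell = 'X' → FULL
col 1: top cell = 'O' → FULL
col 2: top cell = '.' → open
col 3: top cell = 'X' → FULL
col 4: top cell = 'O' → FULL
col 5: top cell = 'X' → FULL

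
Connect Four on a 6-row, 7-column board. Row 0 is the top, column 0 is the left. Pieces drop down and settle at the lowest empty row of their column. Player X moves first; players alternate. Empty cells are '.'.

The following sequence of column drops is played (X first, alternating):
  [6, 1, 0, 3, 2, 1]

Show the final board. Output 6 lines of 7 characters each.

Move 1: X drops in col 6, lands at row 5
Move 2: O drops in col 1, lands at row 5
Move 3: X drops in col 0, lands at row 5
Move 4: O drops in col 3, lands at row 5
Move 5: X drops in col 2, lands at row 5
Move 6: O drops in col 1, lands at row 4

Answer: .......
.......
.......
.......
.O.....
XOXO..X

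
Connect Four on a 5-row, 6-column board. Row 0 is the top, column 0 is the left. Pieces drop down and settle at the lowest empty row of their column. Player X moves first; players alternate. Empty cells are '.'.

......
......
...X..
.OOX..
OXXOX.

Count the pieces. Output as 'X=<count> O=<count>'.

X=5 O=4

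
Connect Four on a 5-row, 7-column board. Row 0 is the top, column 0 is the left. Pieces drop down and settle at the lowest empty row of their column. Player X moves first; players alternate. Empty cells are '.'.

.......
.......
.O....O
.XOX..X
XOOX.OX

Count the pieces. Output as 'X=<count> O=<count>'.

X=6 O=6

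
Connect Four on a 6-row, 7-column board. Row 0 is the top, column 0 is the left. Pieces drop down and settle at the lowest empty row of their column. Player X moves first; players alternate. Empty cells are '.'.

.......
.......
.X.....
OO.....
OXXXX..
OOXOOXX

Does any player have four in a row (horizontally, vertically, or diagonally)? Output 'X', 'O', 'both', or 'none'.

X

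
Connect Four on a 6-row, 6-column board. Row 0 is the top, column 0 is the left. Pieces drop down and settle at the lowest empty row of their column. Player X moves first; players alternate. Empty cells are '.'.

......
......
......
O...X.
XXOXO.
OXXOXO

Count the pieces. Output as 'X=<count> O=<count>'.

X=7 O=6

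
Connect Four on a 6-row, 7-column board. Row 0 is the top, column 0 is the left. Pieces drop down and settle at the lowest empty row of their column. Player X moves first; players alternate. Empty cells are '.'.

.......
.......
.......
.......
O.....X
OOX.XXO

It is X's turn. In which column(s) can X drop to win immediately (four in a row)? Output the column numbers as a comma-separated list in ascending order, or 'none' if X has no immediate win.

Answer: 3

Derivation:
col 0: drop X → no win
col 1: drop X → no win
col 2: drop X → no win
col 3: drop X → WIN!
col 4: drop X → no win
col 5: drop X → no win
col 6: drop X → no win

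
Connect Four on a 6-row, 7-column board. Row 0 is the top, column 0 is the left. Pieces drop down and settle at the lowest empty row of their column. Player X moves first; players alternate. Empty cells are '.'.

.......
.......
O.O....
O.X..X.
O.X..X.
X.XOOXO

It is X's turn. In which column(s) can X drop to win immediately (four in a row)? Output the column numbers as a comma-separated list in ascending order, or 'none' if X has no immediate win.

Answer: 5

Derivation:
col 0: drop X → no win
col 1: drop X → no win
col 2: drop X → no win
col 3: drop X → no win
col 4: drop X → no win
col 5: drop X → WIN!
col 6: drop X → no win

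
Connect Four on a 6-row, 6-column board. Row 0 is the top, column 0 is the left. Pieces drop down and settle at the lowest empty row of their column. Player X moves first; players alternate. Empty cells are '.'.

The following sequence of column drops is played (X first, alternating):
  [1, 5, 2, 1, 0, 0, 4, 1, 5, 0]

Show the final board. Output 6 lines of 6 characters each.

Answer: ......
......
......
OO....
OO...X
XXX.XO

Derivation:
Move 1: X drops in col 1, lands at row 5
Move 2: O drops in col 5, lands at row 5
Move 3: X drops in col 2, lands at row 5
Move 4: O drops in col 1, lands at row 4
Move 5: X drops in col 0, lands at row 5
Move 6: O drops in col 0, lands at row 4
Move 7: X drops in col 4, lands at row 5
Move 8: O drops in col 1, lands at row 3
Move 9: X drops in col 5, lands at row 4
Move 10: O drops in col 0, lands at row 3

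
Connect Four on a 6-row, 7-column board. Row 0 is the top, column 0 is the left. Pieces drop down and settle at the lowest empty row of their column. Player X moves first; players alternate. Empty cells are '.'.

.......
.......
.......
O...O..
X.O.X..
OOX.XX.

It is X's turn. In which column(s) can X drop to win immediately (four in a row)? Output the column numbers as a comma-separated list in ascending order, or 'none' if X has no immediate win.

Answer: 3

Derivation:
col 0: drop X → no win
col 1: drop X → no win
col 2: drop X → no win
col 3: drop X → WIN!
col 4: drop X → no win
col 5: drop X → no win
col 6: drop X → no win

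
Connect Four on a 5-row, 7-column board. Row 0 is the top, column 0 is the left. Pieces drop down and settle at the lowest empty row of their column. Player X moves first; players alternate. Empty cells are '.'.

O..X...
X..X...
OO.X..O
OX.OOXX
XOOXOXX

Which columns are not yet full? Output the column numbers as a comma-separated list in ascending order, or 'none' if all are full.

col 0: top cell = 'O' → FULL
col 1: top cell = '.' → open
col 2: top cell = '.' → open
col 3: top cell = 'X' → FULL
col 4: top cell = '.' → open
col 5: top cell = '.' → open
col 6: top cell = '.' → open

Answer: 1,2,4,5,6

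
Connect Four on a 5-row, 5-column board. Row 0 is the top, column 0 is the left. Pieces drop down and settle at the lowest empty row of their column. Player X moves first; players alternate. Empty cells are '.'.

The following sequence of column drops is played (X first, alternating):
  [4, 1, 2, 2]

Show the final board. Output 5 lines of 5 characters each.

Answer: .....
.....
.....
..O..
.OX.X

Derivation:
Move 1: X drops in col 4, lands at row 4
Move 2: O drops in col 1, lands at row 4
Move 3: X drops in col 2, lands at row 4
Move 4: O drops in col 2, lands at row 3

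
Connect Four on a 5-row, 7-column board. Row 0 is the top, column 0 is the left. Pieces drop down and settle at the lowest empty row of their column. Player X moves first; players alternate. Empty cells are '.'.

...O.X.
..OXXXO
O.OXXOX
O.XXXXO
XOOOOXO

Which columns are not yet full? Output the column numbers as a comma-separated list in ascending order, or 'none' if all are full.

col 0: top cell = '.' → open
col 1: top cell = '.' → open
col 2: top cell = '.' → open
col 3: top cell = 'O' → FULL
col 4: top cell = '.' → open
col 5: top cell = 'X' → FULL
col 6: top cell = '.' → open

Answer: 0,1,2,4,6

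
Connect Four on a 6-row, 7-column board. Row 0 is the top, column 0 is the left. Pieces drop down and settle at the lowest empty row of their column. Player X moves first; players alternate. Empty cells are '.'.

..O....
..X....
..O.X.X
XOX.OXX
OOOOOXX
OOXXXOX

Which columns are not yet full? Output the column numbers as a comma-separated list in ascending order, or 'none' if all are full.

col 0: top cell = '.' → open
col 1: top cell = '.' → open
col 2: top cell = 'O' → FULL
col 3: top cell = '.' → open
col 4: top cell = '.' → open
col 5: top cell = '.' → open
col 6: top cell = '.' → open

Answer: 0,1,3,4,5,6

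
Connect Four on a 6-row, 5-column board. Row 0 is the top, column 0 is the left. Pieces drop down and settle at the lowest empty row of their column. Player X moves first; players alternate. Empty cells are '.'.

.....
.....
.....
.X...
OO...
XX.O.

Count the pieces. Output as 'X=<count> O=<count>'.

X=3 O=3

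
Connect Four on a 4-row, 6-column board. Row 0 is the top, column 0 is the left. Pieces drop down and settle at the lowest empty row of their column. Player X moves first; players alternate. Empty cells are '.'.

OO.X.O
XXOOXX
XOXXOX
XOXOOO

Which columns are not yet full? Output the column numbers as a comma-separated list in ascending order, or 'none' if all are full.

col 0: top cell = 'O' → FULL
col 1: top cell = 'O' → FULL
col 2: top cell = '.' → open
col 3: top cell = 'X' → FULL
col 4: top cell = '.' → open
col 5: top cell = 'O' → FULL

Answer: 2,4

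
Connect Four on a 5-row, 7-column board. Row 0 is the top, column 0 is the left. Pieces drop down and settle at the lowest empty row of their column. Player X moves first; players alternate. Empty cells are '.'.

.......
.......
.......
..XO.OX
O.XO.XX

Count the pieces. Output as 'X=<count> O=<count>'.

X=5 O=4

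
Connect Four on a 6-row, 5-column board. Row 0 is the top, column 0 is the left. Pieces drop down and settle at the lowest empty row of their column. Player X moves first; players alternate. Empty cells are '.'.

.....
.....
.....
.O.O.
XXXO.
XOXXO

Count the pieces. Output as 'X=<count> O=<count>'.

X=6 O=5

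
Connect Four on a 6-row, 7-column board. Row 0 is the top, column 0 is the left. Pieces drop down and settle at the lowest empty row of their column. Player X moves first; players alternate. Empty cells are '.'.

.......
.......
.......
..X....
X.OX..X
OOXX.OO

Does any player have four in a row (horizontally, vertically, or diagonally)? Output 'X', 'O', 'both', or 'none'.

none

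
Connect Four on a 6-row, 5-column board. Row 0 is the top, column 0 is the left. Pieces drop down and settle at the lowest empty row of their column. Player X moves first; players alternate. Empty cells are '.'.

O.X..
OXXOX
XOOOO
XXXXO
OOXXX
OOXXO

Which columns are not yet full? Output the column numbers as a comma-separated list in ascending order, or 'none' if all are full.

col 0: top cell = 'O' → FULL
col 1: top cell = '.' → open
col 2: top cell = 'X' → FULL
col 3: top cell = '.' → open
col 4: top cell = '.' → open

Answer: 1,3,4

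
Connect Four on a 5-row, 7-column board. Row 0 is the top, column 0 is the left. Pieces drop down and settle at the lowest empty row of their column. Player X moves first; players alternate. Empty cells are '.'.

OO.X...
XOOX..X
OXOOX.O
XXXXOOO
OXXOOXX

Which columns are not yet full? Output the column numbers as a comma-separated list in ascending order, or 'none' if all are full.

col 0: top cell = 'O' → FULL
col 1: top cell = 'O' → FULL
col 2: top cell = '.' → open
col 3: top cell = 'X' → FULL
col 4: top cell = '.' → open
col 5: top cell = '.' → open
col 6: top cell = '.' → open

Answer: 2,4,5,6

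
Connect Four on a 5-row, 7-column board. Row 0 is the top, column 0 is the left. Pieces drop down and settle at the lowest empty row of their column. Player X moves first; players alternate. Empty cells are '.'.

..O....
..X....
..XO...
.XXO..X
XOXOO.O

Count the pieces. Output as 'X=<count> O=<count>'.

X=7 O=7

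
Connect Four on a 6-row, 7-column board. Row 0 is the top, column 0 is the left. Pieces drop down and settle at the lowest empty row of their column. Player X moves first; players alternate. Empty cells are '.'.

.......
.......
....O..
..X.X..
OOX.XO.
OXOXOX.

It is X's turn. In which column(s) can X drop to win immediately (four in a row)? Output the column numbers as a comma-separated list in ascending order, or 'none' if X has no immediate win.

col 0: drop X → no win
col 1: drop X → no win
col 2: drop X → no win
col 3: drop X → no win
col 4: drop X → no win
col 5: drop X → no win
col 6: drop X → no win

Answer: none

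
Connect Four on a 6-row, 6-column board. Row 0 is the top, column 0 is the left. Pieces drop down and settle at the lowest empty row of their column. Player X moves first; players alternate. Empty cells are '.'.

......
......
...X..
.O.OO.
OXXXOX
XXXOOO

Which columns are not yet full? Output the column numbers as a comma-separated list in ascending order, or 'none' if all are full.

col 0: top cell = '.' → open
col 1: top cell = '.' → open
col 2: top cell = '.' → open
col 3: top cell = '.' → open
col 4: top cell = '.' → open
col 5: top cell = '.' → open

Answer: 0,1,2,3,4,5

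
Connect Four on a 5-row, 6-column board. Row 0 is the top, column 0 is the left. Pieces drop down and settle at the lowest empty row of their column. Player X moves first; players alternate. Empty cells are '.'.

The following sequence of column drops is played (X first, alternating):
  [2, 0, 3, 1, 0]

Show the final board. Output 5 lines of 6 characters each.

Move 1: X drops in col 2, lands at row 4
Move 2: O drops in col 0, lands at row 4
Move 3: X drops in col 3, lands at row 4
Move 4: O drops in col 1, lands at row 4
Move 5: X drops in col 0, lands at row 3

Answer: ......
......
......
X.....
OOXX..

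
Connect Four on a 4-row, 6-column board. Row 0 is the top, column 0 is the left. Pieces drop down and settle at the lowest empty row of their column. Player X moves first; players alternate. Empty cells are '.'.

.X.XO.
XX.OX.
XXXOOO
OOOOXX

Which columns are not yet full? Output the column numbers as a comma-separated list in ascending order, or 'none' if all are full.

col 0: top cell = '.' → open
col 1: top cell = 'X' → FULL
col 2: top cell = '.' → open
col 3: top cell = 'X' → FULL
col 4: top cell = 'O' → FULL
col 5: top cell = '.' → open

Answer: 0,2,5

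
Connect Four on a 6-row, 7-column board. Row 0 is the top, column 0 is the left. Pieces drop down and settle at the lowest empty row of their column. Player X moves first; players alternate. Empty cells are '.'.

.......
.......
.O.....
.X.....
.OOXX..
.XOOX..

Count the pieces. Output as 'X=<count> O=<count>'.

X=5 O=5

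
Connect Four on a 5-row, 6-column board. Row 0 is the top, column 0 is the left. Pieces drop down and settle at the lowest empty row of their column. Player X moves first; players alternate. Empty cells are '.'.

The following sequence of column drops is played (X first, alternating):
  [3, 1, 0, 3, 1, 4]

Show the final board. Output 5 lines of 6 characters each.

Answer: ......
......
......
.X.O..
XO.XO.

Derivation:
Move 1: X drops in col 3, lands at row 4
Move 2: O drops in col 1, lands at row 4
Move 3: X drops in col 0, lands at row 4
Move 4: O drops in col 3, lands at row 3
Move 5: X drops in col 1, lands at row 3
Move 6: O drops in col 4, lands at row 4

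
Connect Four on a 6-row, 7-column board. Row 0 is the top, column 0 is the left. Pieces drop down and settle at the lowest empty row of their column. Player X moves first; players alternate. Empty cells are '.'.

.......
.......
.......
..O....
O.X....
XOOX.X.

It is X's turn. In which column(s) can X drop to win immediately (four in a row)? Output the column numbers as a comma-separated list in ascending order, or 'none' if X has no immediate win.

Answer: none

Derivation:
col 0: drop X → no win
col 1: drop X → no win
col 2: drop X → no win
col 3: drop X → no win
col 4: drop X → no win
col 5: drop X → no win
col 6: drop X → no win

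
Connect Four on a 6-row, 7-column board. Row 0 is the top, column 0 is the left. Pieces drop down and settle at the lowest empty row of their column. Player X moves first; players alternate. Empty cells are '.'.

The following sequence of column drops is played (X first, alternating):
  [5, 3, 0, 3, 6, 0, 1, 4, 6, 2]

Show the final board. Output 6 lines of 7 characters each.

Move 1: X drops in col 5, lands at row 5
Move 2: O drops in col 3, lands at row 5
Move 3: X drops in col 0, lands at row 5
Move 4: O drops in col 3, lands at row 4
Move 5: X drops in col 6, lands at row 5
Move 6: O drops in col 0, lands at row 4
Move 7: X drops in col 1, lands at row 5
Move 8: O drops in col 4, lands at row 5
Move 9: X drops in col 6, lands at row 4
Move 10: O drops in col 2, lands at row 5

Answer: .......
.......
.......
.......
O..O..X
XXOOOXX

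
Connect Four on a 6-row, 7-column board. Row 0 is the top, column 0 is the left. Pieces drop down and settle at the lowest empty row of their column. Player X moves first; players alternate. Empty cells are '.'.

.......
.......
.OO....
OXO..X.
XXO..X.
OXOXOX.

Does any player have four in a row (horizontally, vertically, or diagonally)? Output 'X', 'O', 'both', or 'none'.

O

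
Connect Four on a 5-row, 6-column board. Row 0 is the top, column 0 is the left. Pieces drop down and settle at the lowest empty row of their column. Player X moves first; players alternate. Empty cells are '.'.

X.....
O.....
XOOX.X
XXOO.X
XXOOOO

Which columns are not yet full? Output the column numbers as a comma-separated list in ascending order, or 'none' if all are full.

Answer: 1,2,3,4,5

Derivation:
col 0: top cell = 'X' → FULL
col 1: top cell = '.' → open
col 2: top cell = '.' → open
col 3: top cell = '.' → open
col 4: top cell = '.' → open
col 5: top cell = '.' → open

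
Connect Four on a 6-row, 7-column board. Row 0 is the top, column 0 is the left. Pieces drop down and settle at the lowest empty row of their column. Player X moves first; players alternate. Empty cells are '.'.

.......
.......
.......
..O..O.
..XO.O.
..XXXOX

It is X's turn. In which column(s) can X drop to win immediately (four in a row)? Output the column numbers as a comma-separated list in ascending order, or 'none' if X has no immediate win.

col 0: drop X → no win
col 1: drop X → WIN!
col 2: drop X → no win
col 3: drop X → no win
col 4: drop X → no win
col 5: drop X → no win
col 6: drop X → no win

Answer: 1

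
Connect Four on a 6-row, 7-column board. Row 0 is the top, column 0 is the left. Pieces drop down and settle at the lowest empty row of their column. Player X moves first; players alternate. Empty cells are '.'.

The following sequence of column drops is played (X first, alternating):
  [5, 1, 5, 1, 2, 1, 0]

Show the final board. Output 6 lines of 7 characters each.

Answer: .......
.......
.......
.O.....
.O...X.
XOX..X.

Derivation:
Move 1: X drops in col 5, lands at row 5
Move 2: O drops in col 1, lands at row 5
Move 3: X drops in col 5, lands at row 4
Move 4: O drops in col 1, lands at row 4
Move 5: X drops in col 2, lands at row 5
Move 6: O drops in col 1, lands at row 3
Move 7: X drops in col 0, lands at row 5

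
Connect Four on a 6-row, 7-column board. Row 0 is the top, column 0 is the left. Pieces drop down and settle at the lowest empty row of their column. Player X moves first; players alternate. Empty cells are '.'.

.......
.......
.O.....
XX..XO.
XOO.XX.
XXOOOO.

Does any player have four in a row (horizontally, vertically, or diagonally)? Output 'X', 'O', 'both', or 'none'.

O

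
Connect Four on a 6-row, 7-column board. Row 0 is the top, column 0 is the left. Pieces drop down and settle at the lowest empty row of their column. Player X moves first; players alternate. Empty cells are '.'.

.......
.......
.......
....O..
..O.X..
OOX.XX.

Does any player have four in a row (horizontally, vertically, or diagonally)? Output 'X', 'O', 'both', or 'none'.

none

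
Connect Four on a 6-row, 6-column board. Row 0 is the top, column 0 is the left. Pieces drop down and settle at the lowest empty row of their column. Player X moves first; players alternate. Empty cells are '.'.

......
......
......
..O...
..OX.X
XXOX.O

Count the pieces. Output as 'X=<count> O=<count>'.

X=5 O=4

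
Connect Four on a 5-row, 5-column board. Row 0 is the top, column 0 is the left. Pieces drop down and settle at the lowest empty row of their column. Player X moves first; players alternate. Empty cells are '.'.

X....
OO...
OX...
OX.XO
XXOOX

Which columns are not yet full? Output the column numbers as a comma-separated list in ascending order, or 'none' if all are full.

col 0: top cell = 'X' → FULL
col 1: top cell = '.' → open
col 2: top cell = '.' → open
col 3: top cell = '.' → open
col 4: top cell = '.' → open

Answer: 1,2,3,4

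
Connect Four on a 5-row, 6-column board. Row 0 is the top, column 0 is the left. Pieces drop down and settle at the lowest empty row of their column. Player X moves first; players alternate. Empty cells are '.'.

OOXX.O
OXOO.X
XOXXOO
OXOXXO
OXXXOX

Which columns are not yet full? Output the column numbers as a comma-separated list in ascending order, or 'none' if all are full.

col 0: top cell = 'O' → FULL
col 1: top cell = 'O' → FULL
col 2: top cell = 'X' → FULL
col 3: top cell = 'X' → FULL
col 4: top cell = '.' → open
col 5: top cell = 'O' → FULL

Answer: 4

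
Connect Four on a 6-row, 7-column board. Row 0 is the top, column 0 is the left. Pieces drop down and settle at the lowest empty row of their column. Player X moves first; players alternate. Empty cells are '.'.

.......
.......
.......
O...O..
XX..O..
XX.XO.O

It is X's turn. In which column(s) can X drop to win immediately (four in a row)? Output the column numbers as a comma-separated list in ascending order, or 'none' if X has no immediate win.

col 0: drop X → no win
col 1: drop X → no win
col 2: drop X → WIN!
col 3: drop X → no win
col 4: drop X → no win
col 5: drop X → no win
col 6: drop X → no win

Answer: 2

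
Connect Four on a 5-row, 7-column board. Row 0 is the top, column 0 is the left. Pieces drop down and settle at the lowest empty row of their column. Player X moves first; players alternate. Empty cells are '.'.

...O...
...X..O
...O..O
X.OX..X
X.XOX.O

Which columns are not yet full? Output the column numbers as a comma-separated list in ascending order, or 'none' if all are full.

Answer: 0,1,2,4,5,6

Derivation:
col 0: top cell = '.' → open
col 1: top cell = '.' → open
col 2: top cell = '.' → open
col 3: top cell = 'O' → FULL
col 4: top cell = '.' → open
col 5: top cell = '.' → open
col 6: top cell = '.' → open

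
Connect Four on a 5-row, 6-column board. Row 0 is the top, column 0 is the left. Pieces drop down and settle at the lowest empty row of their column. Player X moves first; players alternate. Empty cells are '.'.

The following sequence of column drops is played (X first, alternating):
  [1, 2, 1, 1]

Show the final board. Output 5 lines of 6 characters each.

Answer: ......
......
.O....
.X....
.XO...

Derivation:
Move 1: X drops in col 1, lands at row 4
Move 2: O drops in col 2, lands at row 4
Move 3: X drops in col 1, lands at row 3
Move 4: O drops in col 1, lands at row 2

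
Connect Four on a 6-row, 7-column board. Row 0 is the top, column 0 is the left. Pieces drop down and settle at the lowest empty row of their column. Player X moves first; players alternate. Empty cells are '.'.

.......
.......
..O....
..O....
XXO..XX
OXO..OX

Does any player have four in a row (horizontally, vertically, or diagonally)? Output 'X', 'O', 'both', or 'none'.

O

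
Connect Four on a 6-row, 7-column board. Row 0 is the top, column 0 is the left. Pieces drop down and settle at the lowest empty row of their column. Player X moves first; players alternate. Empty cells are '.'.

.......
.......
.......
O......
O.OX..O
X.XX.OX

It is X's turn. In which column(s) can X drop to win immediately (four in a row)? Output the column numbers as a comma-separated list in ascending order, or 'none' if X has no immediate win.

Answer: 1

Derivation:
col 0: drop X → no win
col 1: drop X → WIN!
col 2: drop X → no win
col 3: drop X → no win
col 4: drop X → no win
col 5: drop X → no win
col 6: drop X → no win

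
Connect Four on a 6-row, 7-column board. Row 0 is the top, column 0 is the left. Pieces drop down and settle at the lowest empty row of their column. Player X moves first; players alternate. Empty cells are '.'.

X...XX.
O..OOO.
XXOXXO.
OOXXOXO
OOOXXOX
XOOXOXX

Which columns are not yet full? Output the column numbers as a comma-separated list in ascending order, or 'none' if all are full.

Answer: 1,2,3,6

Derivation:
col 0: top cell = 'X' → FULL
col 1: top cell = '.' → open
col 2: top cell = '.' → open
col 3: top cell = '.' → open
col 4: top cell = 'X' → FULL
col 5: top cell = 'X' → FULL
col 6: top cell = '.' → open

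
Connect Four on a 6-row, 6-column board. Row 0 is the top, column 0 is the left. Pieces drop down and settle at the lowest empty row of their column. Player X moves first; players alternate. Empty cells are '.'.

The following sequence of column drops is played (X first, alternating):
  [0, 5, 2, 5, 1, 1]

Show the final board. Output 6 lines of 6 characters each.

Answer: ......
......
......
......
.O...O
XXX..O

Derivation:
Move 1: X drops in col 0, lands at row 5
Move 2: O drops in col 5, lands at row 5
Move 3: X drops in col 2, lands at row 5
Move 4: O drops in col 5, lands at row 4
Move 5: X drops in col 1, lands at row 5
Move 6: O drops in col 1, lands at row 4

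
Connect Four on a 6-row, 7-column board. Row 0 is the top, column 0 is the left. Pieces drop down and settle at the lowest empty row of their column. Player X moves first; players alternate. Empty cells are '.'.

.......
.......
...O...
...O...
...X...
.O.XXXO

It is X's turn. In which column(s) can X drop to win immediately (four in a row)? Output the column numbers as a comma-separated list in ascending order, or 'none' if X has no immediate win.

col 0: drop X → no win
col 1: drop X → no win
col 2: drop X → WIN!
col 3: drop X → no win
col 4: drop X → no win
col 5: drop X → no win
col 6: drop X → no win

Answer: 2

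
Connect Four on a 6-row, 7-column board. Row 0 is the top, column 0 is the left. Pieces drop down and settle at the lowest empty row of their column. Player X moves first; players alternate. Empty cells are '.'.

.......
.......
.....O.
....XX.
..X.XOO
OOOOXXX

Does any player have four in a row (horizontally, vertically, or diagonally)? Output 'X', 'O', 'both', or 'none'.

O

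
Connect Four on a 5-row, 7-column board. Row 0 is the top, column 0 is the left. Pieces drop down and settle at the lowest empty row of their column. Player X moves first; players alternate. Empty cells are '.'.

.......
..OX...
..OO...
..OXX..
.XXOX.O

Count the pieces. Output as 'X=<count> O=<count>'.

X=6 O=6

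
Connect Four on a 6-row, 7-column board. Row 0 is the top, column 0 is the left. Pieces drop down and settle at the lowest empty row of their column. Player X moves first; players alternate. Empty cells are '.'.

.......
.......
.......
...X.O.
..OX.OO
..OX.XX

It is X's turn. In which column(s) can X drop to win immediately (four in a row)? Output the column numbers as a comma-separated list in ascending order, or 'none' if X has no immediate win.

col 0: drop X → no win
col 1: drop X → no win
col 2: drop X → no win
col 3: drop X → WIN!
col 4: drop X → WIN!
col 5: drop X → no win
col 6: drop X → no win

Answer: 3,4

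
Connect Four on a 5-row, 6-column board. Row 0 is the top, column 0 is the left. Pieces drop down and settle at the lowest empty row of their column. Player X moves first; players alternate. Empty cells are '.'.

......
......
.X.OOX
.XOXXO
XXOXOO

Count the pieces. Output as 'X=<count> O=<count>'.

X=8 O=7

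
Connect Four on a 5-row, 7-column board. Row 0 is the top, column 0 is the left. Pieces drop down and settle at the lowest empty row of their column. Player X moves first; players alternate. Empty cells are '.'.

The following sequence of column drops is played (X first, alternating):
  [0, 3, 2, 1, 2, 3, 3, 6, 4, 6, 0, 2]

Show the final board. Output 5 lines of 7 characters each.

Answer: .......
.......
..OX...
X.XO..O
XOXOX.O

Derivation:
Move 1: X drops in col 0, lands at row 4
Move 2: O drops in col 3, lands at row 4
Move 3: X drops in col 2, lands at row 4
Move 4: O drops in col 1, lands at row 4
Move 5: X drops in col 2, lands at row 3
Move 6: O drops in col 3, lands at row 3
Move 7: X drops in col 3, lands at row 2
Move 8: O drops in col 6, lands at row 4
Move 9: X drops in col 4, lands at row 4
Move 10: O drops in col 6, lands at row 3
Move 11: X drops in col 0, lands at row 3
Move 12: O drops in col 2, lands at row 2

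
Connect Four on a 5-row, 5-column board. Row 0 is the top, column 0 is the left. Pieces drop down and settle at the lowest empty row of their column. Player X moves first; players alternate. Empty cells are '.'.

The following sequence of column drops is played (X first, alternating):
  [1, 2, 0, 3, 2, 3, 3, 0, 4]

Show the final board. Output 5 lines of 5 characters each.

Move 1: X drops in col 1, lands at row 4
Move 2: O drops in col 2, lands at row 4
Move 3: X drops in col 0, lands at row 4
Move 4: O drops in col 3, lands at row 4
Move 5: X drops in col 2, lands at row 3
Move 6: O drops in col 3, lands at row 3
Move 7: X drops in col 3, lands at row 2
Move 8: O drops in col 0, lands at row 3
Move 9: X drops in col 4, lands at row 4

Answer: .....
.....
...X.
O.XO.
XXOOX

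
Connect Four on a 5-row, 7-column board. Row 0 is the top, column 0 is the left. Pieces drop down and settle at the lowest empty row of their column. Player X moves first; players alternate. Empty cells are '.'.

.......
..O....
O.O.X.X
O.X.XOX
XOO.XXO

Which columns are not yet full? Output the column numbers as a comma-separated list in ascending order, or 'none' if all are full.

Answer: 0,1,2,3,4,5,6

Derivation:
col 0: top cell = '.' → open
col 1: top cell = '.' → open
col 2: top cell = '.' → open
col 3: top cell = '.' → open
col 4: top cell = '.' → open
col 5: top cell = '.' → open
col 6: top cell = '.' → open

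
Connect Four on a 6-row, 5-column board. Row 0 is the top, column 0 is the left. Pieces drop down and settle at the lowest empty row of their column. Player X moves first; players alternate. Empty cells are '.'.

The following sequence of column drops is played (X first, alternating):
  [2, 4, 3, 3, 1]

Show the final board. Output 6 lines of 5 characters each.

Move 1: X drops in col 2, lands at row 5
Move 2: O drops in col 4, lands at row 5
Move 3: X drops in col 3, lands at row 5
Move 4: O drops in col 3, lands at row 4
Move 5: X drops in col 1, lands at row 5

Answer: .....
.....
.....
.....
...O.
.XXXO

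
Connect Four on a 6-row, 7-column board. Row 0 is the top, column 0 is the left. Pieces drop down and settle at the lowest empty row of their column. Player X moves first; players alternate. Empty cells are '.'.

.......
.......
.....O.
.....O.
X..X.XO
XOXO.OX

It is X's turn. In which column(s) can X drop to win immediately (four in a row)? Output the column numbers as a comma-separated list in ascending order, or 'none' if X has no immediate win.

col 0: drop X → no win
col 1: drop X → no win
col 2: drop X → no win
col 3: drop X → no win
col 4: drop X → no win
col 5: drop X → no win
col 6: drop X → no win

Answer: none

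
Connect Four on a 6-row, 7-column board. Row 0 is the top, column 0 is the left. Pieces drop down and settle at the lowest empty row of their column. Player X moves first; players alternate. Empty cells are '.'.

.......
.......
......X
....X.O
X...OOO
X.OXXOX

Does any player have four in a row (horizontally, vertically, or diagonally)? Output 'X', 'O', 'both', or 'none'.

none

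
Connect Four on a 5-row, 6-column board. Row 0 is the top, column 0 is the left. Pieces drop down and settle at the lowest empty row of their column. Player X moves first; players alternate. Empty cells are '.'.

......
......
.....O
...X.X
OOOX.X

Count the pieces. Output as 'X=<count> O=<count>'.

X=4 O=4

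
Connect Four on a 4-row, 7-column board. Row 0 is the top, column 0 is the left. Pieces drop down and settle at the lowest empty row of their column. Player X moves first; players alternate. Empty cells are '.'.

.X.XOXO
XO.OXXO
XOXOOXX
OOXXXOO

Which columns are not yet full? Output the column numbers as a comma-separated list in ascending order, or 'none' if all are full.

Answer: 0,2

Derivation:
col 0: top cell = '.' → open
col 1: top cell = 'X' → FULL
col 2: top cell = '.' → open
col 3: top cell = 'X' → FULL
col 4: top cell = 'O' → FULL
col 5: top cell = 'X' → FULL
col 6: top cell = 'O' → FULL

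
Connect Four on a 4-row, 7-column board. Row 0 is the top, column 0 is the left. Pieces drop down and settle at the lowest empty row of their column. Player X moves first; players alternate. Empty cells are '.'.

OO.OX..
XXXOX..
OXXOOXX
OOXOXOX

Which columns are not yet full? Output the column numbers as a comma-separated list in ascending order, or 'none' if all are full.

Answer: 2,5,6

Derivation:
col 0: top cell = 'O' → FULL
col 1: top cell = 'O' → FULL
col 2: top cell = '.' → open
col 3: top cell = 'O' → FULL
col 4: top cell = 'X' → FULL
col 5: top cell = '.' → open
col 6: top cell = '.' → open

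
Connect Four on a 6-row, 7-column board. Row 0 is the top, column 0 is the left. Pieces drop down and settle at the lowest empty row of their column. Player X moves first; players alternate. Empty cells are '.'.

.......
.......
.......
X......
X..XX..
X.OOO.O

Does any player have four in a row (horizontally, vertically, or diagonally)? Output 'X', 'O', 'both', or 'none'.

none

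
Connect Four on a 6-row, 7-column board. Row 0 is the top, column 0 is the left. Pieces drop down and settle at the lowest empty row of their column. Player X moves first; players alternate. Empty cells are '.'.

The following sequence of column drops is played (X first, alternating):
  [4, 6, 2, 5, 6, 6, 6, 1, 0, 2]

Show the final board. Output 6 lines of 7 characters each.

Move 1: X drops in col 4, lands at row 5
Move 2: O drops in col 6, lands at row 5
Move 3: X drops in col 2, lands at row 5
Move 4: O drops in col 5, lands at row 5
Move 5: X drops in col 6, lands at row 4
Move 6: O drops in col 6, lands at row 3
Move 7: X drops in col 6, lands at row 2
Move 8: O drops in col 1, lands at row 5
Move 9: X drops in col 0, lands at row 5
Move 10: O drops in col 2, lands at row 4

Answer: .......
.......
......X
......O
..O...X
XOX.XOO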